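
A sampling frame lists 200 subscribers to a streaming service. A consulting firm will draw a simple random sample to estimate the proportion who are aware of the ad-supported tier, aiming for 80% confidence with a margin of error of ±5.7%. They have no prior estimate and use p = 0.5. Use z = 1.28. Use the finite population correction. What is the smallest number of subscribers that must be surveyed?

Unadjusted: n₀ = 1.28² × 0.50 × 0.50 / 0.057² ≈ 126.07, so n₀ = 127.
Finite population correction with N = 200: n = n₀ / (1 + (n₀−1)/N) = 127 / (1 + 126/200) = 127 / 1.6300 ≈ 77.91.
Rounding up, n = 78.

78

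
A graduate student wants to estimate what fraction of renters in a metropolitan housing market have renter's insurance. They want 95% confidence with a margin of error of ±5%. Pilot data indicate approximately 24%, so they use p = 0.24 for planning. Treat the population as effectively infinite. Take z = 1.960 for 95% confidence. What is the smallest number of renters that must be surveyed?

With p = 0.24, p(1−p) = 0.1824.
n = z²·p(1−p)/E² = 1.960² × 0.1824 / 0.050² = 3.8416 × 0.1824 / 0.002500 ≈ 280.28.
Rounding up gives n = 281.

281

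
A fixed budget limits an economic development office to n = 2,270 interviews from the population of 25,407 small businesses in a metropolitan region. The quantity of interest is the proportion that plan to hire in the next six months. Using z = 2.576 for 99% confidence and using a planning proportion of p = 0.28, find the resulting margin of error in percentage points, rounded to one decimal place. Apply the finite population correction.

2.3

Finite-population factor: (N−n)/(N−1) = (25407−2270)/(25407−1) = 0.9107.
SE(p̂) = √[p(1−p)/n · (N−n)/(N−1)] = √[0.2016/2270 × 0.9107] = 0.00899.
E = z × SE = 2.576 × 0.00899 = 0.02317 ≈ 2.3 percentage points.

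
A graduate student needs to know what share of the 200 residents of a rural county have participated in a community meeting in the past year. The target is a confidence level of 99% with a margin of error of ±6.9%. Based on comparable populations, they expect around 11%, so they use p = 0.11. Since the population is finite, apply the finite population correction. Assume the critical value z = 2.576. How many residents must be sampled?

Unadjusted: n₀ = 2.576² × 0.11 × 0.89 / 0.069² ≈ 136.45, so n₀ = 137.
Finite population correction with N = 200: n = n₀ / (1 + (n₀−1)/N) = 137 / (1 + 136/200) = 137 / 1.6800 ≈ 81.55.
Rounding up, n = 82.

82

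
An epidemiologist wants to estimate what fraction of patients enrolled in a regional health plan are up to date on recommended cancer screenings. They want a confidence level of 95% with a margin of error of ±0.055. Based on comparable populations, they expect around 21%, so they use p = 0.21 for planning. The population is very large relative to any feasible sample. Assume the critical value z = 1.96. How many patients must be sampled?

With p = 0.21, p(1−p) = 0.1659.
n = z²·p(1−p)/E² = 1.96² × 0.1659 / 0.055² = 3.8416 × 0.1659 / 0.003025 ≈ 210.68.
Rounding up gives n = 211.

211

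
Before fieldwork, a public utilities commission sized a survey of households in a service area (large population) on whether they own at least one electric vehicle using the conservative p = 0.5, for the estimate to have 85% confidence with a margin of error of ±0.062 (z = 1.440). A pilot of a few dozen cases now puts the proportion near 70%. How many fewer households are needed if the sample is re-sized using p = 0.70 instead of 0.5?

21

Conservative (p = 0.5): n = 1.440² × 0.25 / 0.062² ≈ 134.86 → 135.
Using p = 0.70: p(1−p) = 0.2100, so n = 1.440² × 0.2100 / 0.062² ≈ 113.28 → 114.
Reduction: 135 − 114 = 21.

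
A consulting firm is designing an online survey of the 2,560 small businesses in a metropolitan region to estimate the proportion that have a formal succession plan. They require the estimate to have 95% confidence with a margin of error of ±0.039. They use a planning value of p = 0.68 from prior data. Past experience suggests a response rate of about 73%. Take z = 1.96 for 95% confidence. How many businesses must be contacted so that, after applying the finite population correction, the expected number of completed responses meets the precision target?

Completed interviews needed (unadjusted): n₀ = 1.96² × 0.2176 / 0.039² ≈ 549.59 → 550.
FPC for N = 2,560: n = 550 / (1 + 549/2560) = 550 / 1.2145 ≈ 452.88 → 453.
At a 73% response rate, contacts needed = 453 / 0.73 ≈ 620.55 → 621.

621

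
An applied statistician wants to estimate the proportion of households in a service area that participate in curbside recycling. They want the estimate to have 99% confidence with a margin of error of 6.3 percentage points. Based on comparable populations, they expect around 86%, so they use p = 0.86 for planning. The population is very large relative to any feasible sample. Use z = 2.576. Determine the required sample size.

With p = 0.86, p(1−p) = 0.1204.
n = z²·p(1−p)/E² = 2.576² × 0.1204 / 0.063² = 6.6358 × 0.1204 / 0.003969 ≈ 201.30.
Rounding up gives n = 202.

202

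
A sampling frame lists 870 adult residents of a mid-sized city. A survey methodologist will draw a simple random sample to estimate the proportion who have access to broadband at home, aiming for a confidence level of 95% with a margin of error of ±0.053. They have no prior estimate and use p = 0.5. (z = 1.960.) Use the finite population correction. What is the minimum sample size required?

Unadjusted: n₀ = 1.960² × 0.50 × 0.50 / 0.053² ≈ 341.90, so n₀ = 342.
Finite population correction with N = 870: n = n₀ / (1 + (n₀−1)/N) = 342 / (1 + 341/870) = 342 / 1.3920 ≈ 245.70.
Rounding up, n = 246.

246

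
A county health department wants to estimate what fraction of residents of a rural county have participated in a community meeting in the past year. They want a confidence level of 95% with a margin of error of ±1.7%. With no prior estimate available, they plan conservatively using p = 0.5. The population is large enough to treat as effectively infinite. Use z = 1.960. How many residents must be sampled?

With p = 0.5, p(1−p) = 0.25.
n = z²·p(1−p)/E² = 1.960² × 0.2500 / 0.017² = 3.8416 × 0.2500 / 0.000289 ≈ 3323.18.
Rounding up gives n = 3324.

3324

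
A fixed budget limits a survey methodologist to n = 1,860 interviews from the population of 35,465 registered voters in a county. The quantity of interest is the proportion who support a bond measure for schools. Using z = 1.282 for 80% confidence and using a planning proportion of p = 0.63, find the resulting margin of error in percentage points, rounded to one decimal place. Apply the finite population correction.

1.4

Finite-population factor: (N−n)/(N−1) = (35465−1860)/(35465−1) = 0.9476.
SE(p̂) = √[p(1−p)/n · (N−n)/(N−1)] = √[0.2331/1860 × 0.9476] = 0.01090.
E = z × SE = 1.282 × 0.01090 = 0.01397 ≈ 1.4 percentage points.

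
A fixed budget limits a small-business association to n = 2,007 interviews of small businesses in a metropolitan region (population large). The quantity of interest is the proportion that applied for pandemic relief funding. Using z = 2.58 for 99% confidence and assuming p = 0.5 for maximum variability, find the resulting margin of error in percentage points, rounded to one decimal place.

2.9

SE(p̂) = √[p(1−p)/n] = √[0.2500/2007] = 0.01116.
E = z × SE = 2.58 × 0.01116 = 0.02879, or 2.9 percentage points.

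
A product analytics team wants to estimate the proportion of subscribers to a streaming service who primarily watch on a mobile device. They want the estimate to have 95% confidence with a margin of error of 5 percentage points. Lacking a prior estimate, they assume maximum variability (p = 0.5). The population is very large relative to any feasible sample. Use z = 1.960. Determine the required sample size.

385

With p = 0.5, p(1−p) = 0.25.
n = z²·p(1−p)/E² = 1.960² × 0.2500 / 0.050² = 3.8416 × 0.2500 / 0.002500 ≈ 384.16.
Rounding up gives n = 385.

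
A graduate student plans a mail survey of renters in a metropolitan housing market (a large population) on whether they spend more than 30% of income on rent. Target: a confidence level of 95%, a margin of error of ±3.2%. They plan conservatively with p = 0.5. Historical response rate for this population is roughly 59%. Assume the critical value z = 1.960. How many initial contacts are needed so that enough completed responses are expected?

Completed interviews needed: n₀ = 1.960² × 0.2500 / 0.032² ≈ 937.89 → 938.
At a 59% response rate, contacts needed = 938 / 0.59 ≈ 1589.83 → 1590.

1590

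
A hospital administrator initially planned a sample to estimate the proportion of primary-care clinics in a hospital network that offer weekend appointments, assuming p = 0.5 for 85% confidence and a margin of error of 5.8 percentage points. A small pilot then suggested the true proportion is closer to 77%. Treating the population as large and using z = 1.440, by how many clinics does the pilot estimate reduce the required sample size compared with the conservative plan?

Conservative (p = 0.5): n = 1.440² × 0.25 / 0.058² ≈ 154.10 → 155.
Using p = 0.77: p(1−p) = 0.1771, so n = 1.440² × 0.1771 / 0.058² ≈ 109.17 → 110.
Reduction: 155 − 110 = 45.

45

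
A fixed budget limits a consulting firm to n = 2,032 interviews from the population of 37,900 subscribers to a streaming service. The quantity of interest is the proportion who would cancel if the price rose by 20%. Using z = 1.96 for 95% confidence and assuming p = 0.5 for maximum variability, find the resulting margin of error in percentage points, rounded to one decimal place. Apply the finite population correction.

2.1

Finite-population factor: (N−n)/(N−1) = (37900−2032)/(37900−1) = 0.9464.
SE(p̂) = √[p(1−p)/n · (N−n)/(N−1)] = √[0.2500/2032 × 0.9464] = 0.01079.
E = z × SE = 1.96 × 0.01079 = 0.02115 ≈ 2.1 percentage points.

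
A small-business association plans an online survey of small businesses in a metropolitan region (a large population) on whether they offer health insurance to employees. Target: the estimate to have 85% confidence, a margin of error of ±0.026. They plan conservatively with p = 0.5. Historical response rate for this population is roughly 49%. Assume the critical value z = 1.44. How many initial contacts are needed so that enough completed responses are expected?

Completed interviews needed: n₀ = 1.44² × 0.2500 / 0.026² ≈ 766.86 → 767.
At a 49% response rate, contacts needed = 767 / 0.49 ≈ 1565.31 → 1566.

1566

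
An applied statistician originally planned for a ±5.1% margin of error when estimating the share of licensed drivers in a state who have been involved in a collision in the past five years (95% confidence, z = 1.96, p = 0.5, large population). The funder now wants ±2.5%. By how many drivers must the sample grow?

At ±5.1%: n = 1.96² × 0.2500 / 0.051² ≈ 369.24 → 370.
At ±2.5%: n = 1.96² × 0.2500 / 0.025² ≈ 1536.64 → 1537.
Additional respondents: 1537 − 370 = 1167.

1167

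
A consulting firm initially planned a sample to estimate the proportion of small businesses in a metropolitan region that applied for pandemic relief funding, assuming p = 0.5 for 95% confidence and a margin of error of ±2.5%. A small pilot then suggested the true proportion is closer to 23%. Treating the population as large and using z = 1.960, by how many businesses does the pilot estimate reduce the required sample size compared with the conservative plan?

448

Conservative (p = 0.5): n = 1.960² × 0.25 / 0.025² ≈ 1536.64 → 1537.
Using p = 0.23: p(1−p) = 0.1771, so n = 1.960² × 0.1771 / 0.025² ≈ 1088.56 → 1089.
Reduction: 1537 − 1089 = 448.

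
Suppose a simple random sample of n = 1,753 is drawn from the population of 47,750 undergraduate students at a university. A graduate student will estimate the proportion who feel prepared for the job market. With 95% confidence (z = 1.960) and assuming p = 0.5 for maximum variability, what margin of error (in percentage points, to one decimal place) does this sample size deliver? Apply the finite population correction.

Finite-population factor: (N−n)/(N−1) = (47750−1753)/(47750−1) = 0.9633.
SE(p̂) = √[p(1−p)/n · (N−n)/(N−1)] = √[0.2500/1753 × 0.9633] = 0.01172.
E = z × SE = 1.960 × 0.01172 = 0.02297 ≈ 2.3 percentage points.

2.3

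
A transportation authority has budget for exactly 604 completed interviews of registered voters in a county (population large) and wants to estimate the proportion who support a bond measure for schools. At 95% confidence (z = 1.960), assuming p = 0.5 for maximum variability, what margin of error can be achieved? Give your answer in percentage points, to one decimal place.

SE(p̂) = √[p(1−p)/n] = √[0.2500/604] = 0.02034.
E = z × SE = 1.960 × 0.02034 = 0.03988, or 4.0 percentage points.

4.0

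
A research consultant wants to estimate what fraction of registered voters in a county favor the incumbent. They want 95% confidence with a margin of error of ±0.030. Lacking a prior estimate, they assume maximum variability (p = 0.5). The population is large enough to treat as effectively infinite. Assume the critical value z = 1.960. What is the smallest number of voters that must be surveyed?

With p = 0.5, p(1−p) = 0.25.
n = z²·p(1−p)/E² = 1.960² × 0.2500 / 0.030² = 3.8416 × 0.2500 / 0.000900 ≈ 1067.11.
Rounding up gives n = 1068.

1068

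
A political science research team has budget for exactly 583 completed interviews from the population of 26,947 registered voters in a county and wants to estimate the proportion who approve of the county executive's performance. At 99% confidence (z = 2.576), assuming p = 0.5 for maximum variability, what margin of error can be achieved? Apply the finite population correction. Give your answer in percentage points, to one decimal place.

5.3

Finite-population factor: (N−n)/(N−1) = (26947−583)/(26947−1) = 0.9784.
SE(p̂) = √[p(1−p)/n · (N−n)/(N−1)] = √[0.2500/583 × 0.9784] = 0.02048.
E = z × SE = 2.576 × 0.02048 = 0.05276 ≈ 5.3 percentage points.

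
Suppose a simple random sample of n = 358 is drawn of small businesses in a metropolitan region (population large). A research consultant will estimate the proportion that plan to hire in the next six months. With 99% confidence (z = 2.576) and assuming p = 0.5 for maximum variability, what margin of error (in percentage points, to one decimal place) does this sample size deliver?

SE(p̂) = √[p(1−p)/n] = √[0.2500/358] = 0.02643.
E = z × SE = 2.576 × 0.02643 = 0.06807, or 6.8 percentage points.

6.8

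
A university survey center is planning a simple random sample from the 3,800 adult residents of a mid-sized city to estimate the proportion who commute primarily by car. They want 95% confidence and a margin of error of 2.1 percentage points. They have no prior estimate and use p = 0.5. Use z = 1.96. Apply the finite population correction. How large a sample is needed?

Unadjusted: n₀ = 1.96² × 0.50 × 0.50 / 0.021² ≈ 2177.78, so n₀ = 2178.
Finite population correction with N = 3,800: n = n₀ / (1 + (n₀−1)/N) = 2178 / (1 + 2177/3800) = 2178 / 1.5729 ≈ 1384.71.
Rounding up, n = 1385.

1385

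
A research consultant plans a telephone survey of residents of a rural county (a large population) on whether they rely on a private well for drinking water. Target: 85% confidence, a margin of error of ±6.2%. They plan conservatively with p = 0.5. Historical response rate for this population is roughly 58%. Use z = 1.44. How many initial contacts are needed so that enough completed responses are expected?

Completed interviews needed: n₀ = 1.44² × 0.2500 / 0.062² ≈ 134.86 → 135.
At a 58% response rate, contacts needed = 135 / 0.58 ≈ 232.76 → 233.

233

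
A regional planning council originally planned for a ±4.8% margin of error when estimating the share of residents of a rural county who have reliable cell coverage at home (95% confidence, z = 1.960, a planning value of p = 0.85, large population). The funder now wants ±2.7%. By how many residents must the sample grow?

At ±4.8%: n = 1.960² × 0.1275 / 0.048² ≈ 212.59 → 213.
At ±2.7%: n = 1.960² × 0.1275 / 0.027² ≈ 671.88 → 672.
Additional respondents: 672 − 213 = 459.

459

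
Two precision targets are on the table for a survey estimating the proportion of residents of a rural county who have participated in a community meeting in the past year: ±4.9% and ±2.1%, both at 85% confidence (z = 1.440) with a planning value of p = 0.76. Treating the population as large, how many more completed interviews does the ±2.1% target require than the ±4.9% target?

700

At ±4.9%: n = 1.440² × 0.1824 / 0.049² ≈ 157.53 → 158.
At ±2.1%: n = 1.440² × 0.1824 / 0.021² ≈ 857.65 → 858.
Additional respondents: 858 − 158 = 700.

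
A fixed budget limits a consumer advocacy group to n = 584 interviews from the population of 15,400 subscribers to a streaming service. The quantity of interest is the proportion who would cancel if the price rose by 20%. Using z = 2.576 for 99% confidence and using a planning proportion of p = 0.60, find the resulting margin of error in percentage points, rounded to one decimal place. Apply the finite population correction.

Finite-population factor: (N−n)/(N−1) = (15400−584)/(15400−1) = 0.9621.
SE(p̂) = √[p(1−p)/n · (N−n)/(N−1)] = √[0.2400/584 × 0.9621] = 0.01988.
E = z × SE = 2.576 × 0.01988 = 0.05122 ≈ 5.1 percentage points.

5.1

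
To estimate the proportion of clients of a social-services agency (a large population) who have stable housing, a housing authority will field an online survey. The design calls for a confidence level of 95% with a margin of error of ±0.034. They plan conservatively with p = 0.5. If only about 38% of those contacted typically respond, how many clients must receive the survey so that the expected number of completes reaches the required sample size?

For 95% confidence, z = 1.96.
Completed interviews needed: n₀ = 1.96² × 0.2500 / 0.034² ≈ 830.80 → 831.
At a 38% response rate, contacts needed = 831 / 0.38 ≈ 2186.84 → 2187.

2187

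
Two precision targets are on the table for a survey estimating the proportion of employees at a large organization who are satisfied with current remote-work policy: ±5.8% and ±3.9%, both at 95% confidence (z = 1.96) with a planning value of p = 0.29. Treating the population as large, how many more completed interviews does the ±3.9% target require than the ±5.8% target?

At ±5.8%: n = 1.96² × 0.2059 / 0.058² ≈ 235.13 → 236.
At ±3.9%: n = 1.96² × 0.2059 / 0.039² ≈ 520.04 → 521.
Additional respondents: 521 − 236 = 285.

285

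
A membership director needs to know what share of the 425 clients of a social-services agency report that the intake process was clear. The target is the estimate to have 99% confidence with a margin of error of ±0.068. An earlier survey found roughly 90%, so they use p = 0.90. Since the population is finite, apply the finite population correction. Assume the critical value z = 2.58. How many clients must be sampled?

Unadjusted: n₀ = 2.58² × 0.90 × 0.10 / 0.068² ≈ 129.56, so n₀ = 130.
Finite population correction with N = 425: n = n₀ / (1 + (n₀−1)/N) = 130 / (1 + 129/425) = 130 / 1.3035 ≈ 99.73.
Rounding up, n = 100.

100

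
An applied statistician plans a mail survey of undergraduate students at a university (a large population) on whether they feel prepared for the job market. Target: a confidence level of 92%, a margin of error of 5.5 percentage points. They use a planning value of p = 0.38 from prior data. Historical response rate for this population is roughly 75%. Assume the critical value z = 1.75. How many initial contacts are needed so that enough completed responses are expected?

319

Completed interviews needed: n₀ = 1.75² × 0.2356 / 0.055² ≈ 238.52 → 239.
At a 75% response rate, contacts needed = 239 / 0.75 ≈ 318.67 → 319.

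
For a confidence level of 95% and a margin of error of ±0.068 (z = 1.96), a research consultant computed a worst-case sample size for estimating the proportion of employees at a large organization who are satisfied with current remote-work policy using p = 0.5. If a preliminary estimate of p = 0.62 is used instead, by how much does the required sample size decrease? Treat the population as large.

12

Conservative (p = 0.5): n = 1.96² × 0.25 / 0.068² ≈ 207.70 → 208.
Using p = 0.62: p(1−p) = 0.2356, so n = 1.96² × 0.2356 / 0.068² ≈ 195.74 → 196.
Reduction: 208 − 196 = 12.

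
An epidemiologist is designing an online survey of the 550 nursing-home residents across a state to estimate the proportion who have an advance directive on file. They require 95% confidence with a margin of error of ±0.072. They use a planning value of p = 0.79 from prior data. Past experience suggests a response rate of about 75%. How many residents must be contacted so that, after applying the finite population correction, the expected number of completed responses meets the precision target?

135

For 95% confidence, z = 1.96.
Completed interviews needed (unadjusted): n₀ = 1.96² × 0.1659 / 0.072² ≈ 122.94 → 123.
FPC for N = 550: n = 123 / (1 + 122/550) = 123 / 1.2218 ≈ 100.67 → 101.
At a 75% response rate, contacts needed = 101 / 0.75 ≈ 134.67 → 135.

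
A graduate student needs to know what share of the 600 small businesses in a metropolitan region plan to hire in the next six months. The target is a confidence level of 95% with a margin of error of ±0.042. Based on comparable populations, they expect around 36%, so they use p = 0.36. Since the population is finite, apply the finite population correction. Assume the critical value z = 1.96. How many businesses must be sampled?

274

Unadjusted: n₀ = 1.96² × 0.36 × 0.64 / 0.042² ≈ 501.76, so n₀ = 502.
Finite population correction with N = 600: n = n₀ / (1 + (n₀−1)/N) = 502 / (1 + 501/600) = 502 / 1.8350 ≈ 273.57.
Rounding up, n = 274.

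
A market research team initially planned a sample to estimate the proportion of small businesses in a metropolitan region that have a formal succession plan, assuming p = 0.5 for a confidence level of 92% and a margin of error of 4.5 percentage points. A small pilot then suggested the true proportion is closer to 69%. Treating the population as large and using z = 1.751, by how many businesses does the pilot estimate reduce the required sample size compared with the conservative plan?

55

Conservative (p = 0.5): n = 1.751² × 0.25 / 0.045² ≈ 378.52 → 379.
Using p = 0.69: p(1−p) = 0.2139, so n = 1.751² × 0.2139 / 0.045² ≈ 323.86 → 324.
Reduction: 379 − 324 = 55.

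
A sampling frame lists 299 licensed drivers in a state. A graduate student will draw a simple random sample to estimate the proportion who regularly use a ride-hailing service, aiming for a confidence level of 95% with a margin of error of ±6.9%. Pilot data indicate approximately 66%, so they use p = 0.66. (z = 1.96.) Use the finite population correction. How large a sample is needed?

Unadjusted: n₀ = 1.96² × 0.66 × 0.34 / 0.069² ≈ 181.07, so n₀ = 182.
Finite population correction with N = 299: n = n₀ / (1 + (n₀−1)/N) = 182 / (1 + 181/299) = 182 / 1.6054 ≈ 113.37.
Rounding up, n = 114.

114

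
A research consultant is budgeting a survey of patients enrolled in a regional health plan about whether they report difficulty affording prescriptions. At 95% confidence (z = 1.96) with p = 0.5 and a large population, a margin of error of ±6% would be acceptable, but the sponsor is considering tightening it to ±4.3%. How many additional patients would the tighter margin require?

253

At ±6%: n = 1.96² × 0.2500 / 0.060² ≈ 266.78 → 267.
At ±4.3%: n = 1.96² × 0.2500 / 0.043² ≈ 519.42 → 520.
Additional respondents: 520 − 267 = 253.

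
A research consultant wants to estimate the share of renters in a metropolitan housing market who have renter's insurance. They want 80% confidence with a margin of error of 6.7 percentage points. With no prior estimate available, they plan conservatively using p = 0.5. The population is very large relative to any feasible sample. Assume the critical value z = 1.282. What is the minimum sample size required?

With p = 0.5, p(1−p) = 0.25.
n = z²·p(1−p)/E² = 1.282² × 0.2500 / 0.067² = 1.6435 × 0.2500 / 0.004489 ≈ 91.53.
Rounding up gives n = 92.

92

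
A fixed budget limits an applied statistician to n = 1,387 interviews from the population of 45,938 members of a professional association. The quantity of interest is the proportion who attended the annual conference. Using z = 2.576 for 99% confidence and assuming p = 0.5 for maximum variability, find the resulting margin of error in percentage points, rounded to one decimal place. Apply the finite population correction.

Finite-population factor: (N−n)/(N−1) = (45938−1387)/(45938−1) = 0.9698.
SE(p̂) = √[p(1−p)/n · (N−n)/(N−1)] = √[0.2500/1387 × 0.9698] = 0.01322.
E = z × SE = 2.576 × 0.01322 = 0.03406 ≈ 3.4 percentage points.

3.4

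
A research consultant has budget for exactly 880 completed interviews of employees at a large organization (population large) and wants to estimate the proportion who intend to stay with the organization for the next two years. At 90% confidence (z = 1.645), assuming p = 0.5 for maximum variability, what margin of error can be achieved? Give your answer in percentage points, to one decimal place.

SE(p̂) = √[p(1−p)/n] = √[0.2500/880] = 0.01685.
E = z × SE = 1.645 × 0.01685 = 0.02773, or 2.8 percentage points.

2.8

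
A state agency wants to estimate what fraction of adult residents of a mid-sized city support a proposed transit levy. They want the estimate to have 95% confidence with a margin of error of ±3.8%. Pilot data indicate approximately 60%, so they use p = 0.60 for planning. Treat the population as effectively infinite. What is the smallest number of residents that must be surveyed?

639

For 95% confidence, z = 1.96.
With p = 0.60, p(1−p) = 0.2400.
n = z²·p(1−p)/E² = 1.96² × 0.2400 / 0.038² = 3.8416 × 0.2400 / 0.001444 ≈ 638.49.
Rounding up gives n = 639.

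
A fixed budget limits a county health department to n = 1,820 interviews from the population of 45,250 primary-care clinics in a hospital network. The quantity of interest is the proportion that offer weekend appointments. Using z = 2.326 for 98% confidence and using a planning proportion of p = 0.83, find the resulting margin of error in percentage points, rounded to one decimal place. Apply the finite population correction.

Finite-population factor: (N−n)/(N−1) = (45250−1820)/(45250−1) = 0.9598.
SE(p̂) = √[p(1−p)/n · (N−n)/(N−1)] = √[0.1411/1820 × 0.9598] = 0.00863.
E = z × SE = 2.326 × 0.00863 = 0.02006 ≈ 2.0 percentage points.

2.0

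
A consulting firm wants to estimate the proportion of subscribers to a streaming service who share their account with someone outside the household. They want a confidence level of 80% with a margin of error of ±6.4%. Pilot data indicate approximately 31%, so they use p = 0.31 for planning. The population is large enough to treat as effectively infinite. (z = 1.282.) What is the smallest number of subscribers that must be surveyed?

86

With p = 0.31, p(1−p) = 0.2139.
n = z²·p(1−p)/E² = 1.282² × 0.2139 / 0.064² = 1.6435 × 0.2139 / 0.004096 ≈ 85.83.
Rounding up gives n = 86.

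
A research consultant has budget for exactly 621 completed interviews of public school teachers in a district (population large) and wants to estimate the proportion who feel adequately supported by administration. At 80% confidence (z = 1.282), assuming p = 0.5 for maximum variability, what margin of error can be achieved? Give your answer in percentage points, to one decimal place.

SE(p̂) = √[p(1−p)/n] = √[0.2500/621] = 0.02006.
E = z × SE = 1.282 × 0.02006 = 0.02572, or 2.6 percentage points.

2.6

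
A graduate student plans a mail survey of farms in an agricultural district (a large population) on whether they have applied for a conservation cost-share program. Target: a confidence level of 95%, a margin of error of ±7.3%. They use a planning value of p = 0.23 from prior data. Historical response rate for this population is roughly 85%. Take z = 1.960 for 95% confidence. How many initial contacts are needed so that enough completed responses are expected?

Completed interviews needed: n₀ = 1.960² × 0.1771 / 0.073² ≈ 127.67 → 128.
At an 85% response rate, contacts needed = 128 / 0.85 ≈ 150.59 → 151.

151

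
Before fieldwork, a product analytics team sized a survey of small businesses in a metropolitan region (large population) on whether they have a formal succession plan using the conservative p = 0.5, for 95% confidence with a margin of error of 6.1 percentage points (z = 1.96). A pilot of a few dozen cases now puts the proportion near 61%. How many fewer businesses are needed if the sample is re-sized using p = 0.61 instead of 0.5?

Conservative (p = 0.5): n = 1.96² × 0.25 / 0.061² ≈ 258.10 → 259.
Using p = 0.61: p(1−p) = 0.2379, so n = 1.96² × 0.2379 / 0.061² ≈ 245.61 → 246.
Reduction: 259 − 246 = 13.

13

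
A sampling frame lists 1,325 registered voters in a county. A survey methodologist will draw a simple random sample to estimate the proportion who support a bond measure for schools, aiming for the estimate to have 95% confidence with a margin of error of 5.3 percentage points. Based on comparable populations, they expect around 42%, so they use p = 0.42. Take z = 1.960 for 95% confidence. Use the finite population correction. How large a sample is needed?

267

Unadjusted: n₀ = 1.960² × 0.42 × 0.58 / 0.053² ≈ 333.15, so n₀ = 334.
Finite population correction with N = 1,325: n = n₀ / (1 + (n₀−1)/N) = 334 / (1 + 333/1325) = 334 / 1.2513 ≈ 266.92.
Rounding up, n = 267.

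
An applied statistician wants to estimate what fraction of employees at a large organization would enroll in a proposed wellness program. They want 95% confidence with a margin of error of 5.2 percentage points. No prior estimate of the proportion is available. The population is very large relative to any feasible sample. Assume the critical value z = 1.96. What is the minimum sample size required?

With no prior estimate, use p = 0.5, giving p(1−p) = 0.25.
n = z²·p(1−p)/E² = 1.96² × 0.2500 / 0.052² = 3.8416 × 0.2500 / 0.002704 ≈ 355.18.
Rounding up gives n = 356.

356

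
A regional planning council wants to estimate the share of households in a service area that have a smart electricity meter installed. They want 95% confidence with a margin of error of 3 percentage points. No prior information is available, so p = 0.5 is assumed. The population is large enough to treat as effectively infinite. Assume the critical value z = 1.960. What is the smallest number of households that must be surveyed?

1068

With p = 0.5, p(1−p) = 0.25.
n = z²·p(1−p)/E² = 1.960² × 0.2500 / 0.030² = 3.8416 × 0.2500 / 0.000900 ≈ 1067.11.
Rounding up gives n = 1068.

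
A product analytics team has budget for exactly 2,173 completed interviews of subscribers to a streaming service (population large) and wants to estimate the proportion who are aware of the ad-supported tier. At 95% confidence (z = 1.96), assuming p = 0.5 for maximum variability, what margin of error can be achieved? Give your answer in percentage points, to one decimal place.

2.1

SE(p̂) = √[p(1−p)/n] = √[0.2500/2173] = 0.01073.
E = z × SE = 1.96 × 0.01073 = 0.02102, or 2.1 percentage points.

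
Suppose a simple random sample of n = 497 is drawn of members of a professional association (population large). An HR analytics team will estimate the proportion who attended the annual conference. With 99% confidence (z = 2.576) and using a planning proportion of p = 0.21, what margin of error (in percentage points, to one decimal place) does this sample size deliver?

4.7

SE(p̂) = √[p(1−p)/n] = √[0.1659/497] = 0.01827.
E = z × SE = 2.576 × 0.01827 = 0.04706, or 4.7 percentage points.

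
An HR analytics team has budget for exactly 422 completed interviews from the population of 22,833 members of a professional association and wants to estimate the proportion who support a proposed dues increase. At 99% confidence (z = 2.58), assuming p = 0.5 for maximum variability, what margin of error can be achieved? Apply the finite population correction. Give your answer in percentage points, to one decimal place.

Finite-population factor: (N−n)/(N−1) = (22833−422)/(22833−1) = 0.9816.
SE(p̂) = √[p(1−p)/n · (N−n)/(N−1)] = √[0.2500/422 × 0.9816] = 0.02411.
E = z × SE = 2.58 × 0.02411 = 0.06221 ≈ 6.2 percentage points.

6.2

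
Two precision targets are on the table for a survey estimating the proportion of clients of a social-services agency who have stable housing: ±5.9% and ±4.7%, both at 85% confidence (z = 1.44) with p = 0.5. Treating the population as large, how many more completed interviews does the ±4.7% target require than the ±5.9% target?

86

At ±5.9%: n = 1.44² × 0.2500 / 0.059² ≈ 148.92 → 149.
At ±4.7%: n = 1.44² × 0.2500 / 0.047² ≈ 234.68 → 235.
Additional respondents: 235 − 149 = 86.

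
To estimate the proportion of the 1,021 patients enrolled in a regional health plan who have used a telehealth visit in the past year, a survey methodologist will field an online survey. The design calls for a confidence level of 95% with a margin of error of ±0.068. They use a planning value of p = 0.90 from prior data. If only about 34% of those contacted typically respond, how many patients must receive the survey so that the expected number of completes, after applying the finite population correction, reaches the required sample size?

For 95% confidence, z = 1.960.
Completed interviews needed (unadjusted): n₀ = 1.960² × 0.0900 / 0.068² ≈ 74.77 → 75.
FPC for N = 1,021: n = 75 / (1 + 74/1021) = 75 / 1.0725 ≈ 69.93 → 70.
At a 34% response rate, contacts needed = 70 / 0.34 ≈ 205.88 → 206.

206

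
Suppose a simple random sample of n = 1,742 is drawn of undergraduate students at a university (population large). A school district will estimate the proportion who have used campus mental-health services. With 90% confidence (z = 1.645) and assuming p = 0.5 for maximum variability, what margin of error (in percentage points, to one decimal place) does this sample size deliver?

2.0

SE(p̂) = √[p(1−p)/n] = √[0.2500/1742] = 0.01198.
E = z × SE = 1.645 × 0.01198 = 0.01971, or 2.0 percentage points.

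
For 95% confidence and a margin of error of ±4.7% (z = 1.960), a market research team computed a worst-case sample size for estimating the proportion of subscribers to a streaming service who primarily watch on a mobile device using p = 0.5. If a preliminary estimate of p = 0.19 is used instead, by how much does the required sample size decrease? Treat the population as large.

167

Conservative (p = 0.5): n = 1.960² × 0.25 / 0.047² ≈ 434.77 → 435.
Using p = 0.19: p(1−p) = 0.1539, so n = 1.960² × 0.1539 / 0.047² ≈ 267.64 → 268.
Reduction: 435 − 268 = 167.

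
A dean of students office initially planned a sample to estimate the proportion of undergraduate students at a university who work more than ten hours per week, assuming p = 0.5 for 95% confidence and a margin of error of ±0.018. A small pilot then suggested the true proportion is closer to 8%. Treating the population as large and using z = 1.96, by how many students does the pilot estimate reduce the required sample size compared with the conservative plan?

2092

Conservative (p = 0.5): n = 1.96² × 0.25 / 0.018² ≈ 2964.20 → 2965.
Using p = 0.08: p(1−p) = 0.0736, so n = 1.96² × 0.0736 / 0.018² ≈ 872.66 → 873.
Reduction: 2965 − 873 = 2092.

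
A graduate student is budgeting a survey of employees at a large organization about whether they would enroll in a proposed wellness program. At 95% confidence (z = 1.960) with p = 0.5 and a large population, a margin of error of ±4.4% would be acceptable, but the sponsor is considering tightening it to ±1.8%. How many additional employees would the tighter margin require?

At ±4.4%: n = 1.960² × 0.2500 / 0.044² ≈ 496.07 → 497.
At ±1.8%: n = 1.960² × 0.2500 / 0.018² ≈ 2964.20 → 2965.
Additional respondents: 2965 − 497 = 2468.

2468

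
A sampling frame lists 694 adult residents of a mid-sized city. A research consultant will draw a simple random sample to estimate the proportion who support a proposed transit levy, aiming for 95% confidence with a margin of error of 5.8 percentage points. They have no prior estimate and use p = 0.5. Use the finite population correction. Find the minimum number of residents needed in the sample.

203

For 95% confidence, z = 1.960.
Unadjusted: n₀ = 1.960² × 0.50 × 0.50 / 0.058² ≈ 285.49, so n₀ = 286.
Finite population correction with N = 694: n = n₀ / (1 + (n₀−1)/N) = 286 / (1 + 285/694) = 286 / 1.4107 ≈ 202.74.
Rounding up, n = 203.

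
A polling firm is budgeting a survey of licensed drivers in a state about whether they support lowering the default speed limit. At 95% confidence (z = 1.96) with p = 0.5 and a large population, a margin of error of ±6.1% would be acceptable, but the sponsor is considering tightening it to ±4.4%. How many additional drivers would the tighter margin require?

238

At ±6.1%: n = 1.96² × 0.2500 / 0.061² ≈ 258.10 → 259.
At ±4.4%: n = 1.96² × 0.2500 / 0.044² ≈ 496.07 → 497.
Additional respondents: 497 − 259 = 238.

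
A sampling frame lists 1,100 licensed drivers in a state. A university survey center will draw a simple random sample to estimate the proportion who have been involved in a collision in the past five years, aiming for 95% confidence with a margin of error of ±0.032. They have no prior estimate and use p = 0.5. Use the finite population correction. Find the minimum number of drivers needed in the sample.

For 95% confidence, z = 1.96.
Unadjusted: n₀ = 1.96² × 0.50 × 0.50 / 0.032² ≈ 937.89, so n₀ = 938.
Finite population correction with N = 1,100: n = n₀ / (1 + (n₀−1)/N) = 938 / (1 + 937/1100) = 938 / 1.8518 ≈ 506.53.
Rounding up, n = 507.

507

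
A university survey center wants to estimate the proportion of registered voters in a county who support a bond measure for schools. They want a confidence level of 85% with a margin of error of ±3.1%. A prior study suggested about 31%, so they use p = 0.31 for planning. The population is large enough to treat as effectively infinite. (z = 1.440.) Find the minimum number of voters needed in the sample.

462

With p = 0.31, p(1−p) = 0.2139.
n = z²·p(1−p)/E² = 1.440² × 0.2139 / 0.031² = 2.0736 × 0.2139 / 0.000961 ≈ 461.54.
Rounding up gives n = 462.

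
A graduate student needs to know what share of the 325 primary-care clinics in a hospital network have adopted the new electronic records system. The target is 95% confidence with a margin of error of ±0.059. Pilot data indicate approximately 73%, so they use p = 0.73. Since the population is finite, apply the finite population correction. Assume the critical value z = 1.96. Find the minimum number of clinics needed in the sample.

131

Unadjusted: n₀ = 1.96² × 0.73 × 0.27 / 0.059² ≈ 217.52, so n₀ = 218.
Finite population correction with N = 325: n = n₀ / (1 + (n₀−1)/N) = 218 / (1 + 217/325) = 218 / 1.6677 ≈ 130.72.
Rounding up, n = 131.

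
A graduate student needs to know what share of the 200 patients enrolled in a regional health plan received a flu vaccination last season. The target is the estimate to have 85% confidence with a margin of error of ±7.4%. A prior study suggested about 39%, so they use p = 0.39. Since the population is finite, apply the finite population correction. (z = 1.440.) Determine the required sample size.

63

Unadjusted: n₀ = 1.440² × 0.39 × 0.61 / 0.074² ≈ 90.09, so n₀ = 91.
Finite population correction with N = 200: n = n₀ / (1 + (n₀−1)/N) = 91 / (1 + 90/200) = 91 / 1.4500 ≈ 62.76.
Rounding up, n = 63.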